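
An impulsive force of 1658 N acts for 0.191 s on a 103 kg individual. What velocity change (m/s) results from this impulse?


J = F * dt = 1658 * 0.191 = 316.6780 N*s
delta_v = J / m
delta_v = 316.6780 / 103
delta_v = 3.0745


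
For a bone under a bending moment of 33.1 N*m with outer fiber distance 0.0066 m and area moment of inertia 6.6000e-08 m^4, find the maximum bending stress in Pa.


sigma = M * c / I
sigma = 33.1 * 0.0066 / 6.6000e-08
M * c = 0.2185
sigma = 3.3100e+06


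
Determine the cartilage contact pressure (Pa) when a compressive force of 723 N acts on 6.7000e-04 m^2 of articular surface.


P = F / A
P = 723 / 6.7000e-04
P = 1.0791e+06


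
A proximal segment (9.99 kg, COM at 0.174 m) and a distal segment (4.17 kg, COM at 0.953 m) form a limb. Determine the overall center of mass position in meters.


COM = (m1*x1 + m2*x2) / (m1 + m2)
COM = (9.99*0.174 + 4.17*0.953) / (9.99 + 4.17)
Numerator = 5.7123
Denominator = 14.1600
COM = 0.4034


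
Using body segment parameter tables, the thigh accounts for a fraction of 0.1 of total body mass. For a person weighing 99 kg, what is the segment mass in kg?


m_segment = body_mass * fraction
m_segment = 99 * 0.1
m_segment = 9.9000


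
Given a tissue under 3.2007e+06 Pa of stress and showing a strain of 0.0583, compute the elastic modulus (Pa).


E = stress / strain
E = 3.2007e+06 / 0.0583
E = 5.4901e+07


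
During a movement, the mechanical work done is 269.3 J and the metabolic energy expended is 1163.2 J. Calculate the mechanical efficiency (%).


eta = (W_mech / E_meta) * 100
eta = (269.3 / 1163.2) * 100
ratio = 0.2315
eta = 23.1517


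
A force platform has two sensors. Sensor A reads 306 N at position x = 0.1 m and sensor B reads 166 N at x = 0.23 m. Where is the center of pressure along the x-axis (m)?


COP_x = (F1*x1 + F2*x2) / (F1 + F2)
COP_x = (306*0.1 + 166*0.23) / (306 + 166)
Numerator = 68.7800
Denominator = 472
COP_x = 0.1457


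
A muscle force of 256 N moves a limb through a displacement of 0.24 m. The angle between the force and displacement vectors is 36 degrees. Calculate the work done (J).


W = F * d * cos(theta)
theta = 36 deg = 0.6283 rad
cos(theta) = 0.8090
W = 256 * 0.24 * 0.8090
W = 49.7060


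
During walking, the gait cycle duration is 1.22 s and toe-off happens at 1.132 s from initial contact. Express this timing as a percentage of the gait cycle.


pct = (event_time / cycle_time) * 100
pct = (1.132 / 1.22) * 100
ratio = 0.9279
pct = 92.7869


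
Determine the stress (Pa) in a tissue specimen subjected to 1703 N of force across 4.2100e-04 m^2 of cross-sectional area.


stress = F / A
stress = 1703 / 4.2100e-04
stress = 4.0451e+06


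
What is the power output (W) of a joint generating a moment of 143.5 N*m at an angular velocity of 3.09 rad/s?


P = M * omega
P = 143.5 * 3.09
P = 443.4150


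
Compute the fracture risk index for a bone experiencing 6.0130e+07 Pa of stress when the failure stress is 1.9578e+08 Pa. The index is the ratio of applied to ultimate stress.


FRI = applied / ultimate
FRI = 6.0130e+07 / 1.9578e+08
FRI = 0.3071


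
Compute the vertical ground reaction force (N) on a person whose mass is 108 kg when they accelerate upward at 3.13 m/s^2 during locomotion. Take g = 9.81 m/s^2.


GRF = m * (g + a)
GRF = 108 * (9.81 + 3.13)
GRF = 108 * 12.9400
GRF = 1397.5200


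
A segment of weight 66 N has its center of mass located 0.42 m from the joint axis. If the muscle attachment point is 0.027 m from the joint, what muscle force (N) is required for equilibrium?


F_muscle = W * d_load / d_muscle
F_muscle = 66 * 0.42 / 0.027
Numerator = 27.7200
F_muscle = 1026.6667


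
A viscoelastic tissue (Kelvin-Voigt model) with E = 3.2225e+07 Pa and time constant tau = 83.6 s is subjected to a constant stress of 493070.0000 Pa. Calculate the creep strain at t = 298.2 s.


epsilon(t) = (sigma/E) * (1 - exp(-t/tau))
sigma/E = 493070.0000 / 3.2225e+07 = 0.0153
exp(-t/tau) = exp(-298.2 / 83.6) = 0.0282
epsilon = 0.0153 * (1 - 0.0282)
epsilon = 0.0149


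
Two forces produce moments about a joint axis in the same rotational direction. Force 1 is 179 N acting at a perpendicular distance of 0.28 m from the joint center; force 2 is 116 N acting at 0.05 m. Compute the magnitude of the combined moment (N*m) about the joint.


M = F1 * d1 + F2 * d2
M = 179 * 0.28 + 116 * 0.05
M = 50.1200 + 5.8000
M = 55.9200


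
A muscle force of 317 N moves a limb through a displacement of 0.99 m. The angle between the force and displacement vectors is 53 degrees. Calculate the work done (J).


W = F * d * cos(theta)
theta = 53 deg = 0.9250 rad
cos(theta) = 0.6018
W = 317 * 0.99 * 0.6018
W = 188.8676


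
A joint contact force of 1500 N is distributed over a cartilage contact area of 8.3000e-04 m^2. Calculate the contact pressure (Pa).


P = F / A
P = 1500 / 8.3000e-04
P = 1.8072e+06


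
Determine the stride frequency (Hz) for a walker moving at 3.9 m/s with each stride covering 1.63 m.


f = v / stride_length
f = 3.9 / 1.63
f = 2.3926


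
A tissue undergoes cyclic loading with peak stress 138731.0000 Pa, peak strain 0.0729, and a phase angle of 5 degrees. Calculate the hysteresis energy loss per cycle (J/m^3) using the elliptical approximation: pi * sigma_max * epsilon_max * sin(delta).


E_loss = pi * sigma_max * epsilon_max * sin(delta)
delta = 5 deg = 0.0873 rad
sin(delta) = 0.0872
E_loss = pi * 138731.0000 * 0.0729 * 0.0872
E_loss = 2769.1528


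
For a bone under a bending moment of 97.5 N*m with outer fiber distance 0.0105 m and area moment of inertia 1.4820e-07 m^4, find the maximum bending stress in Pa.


sigma = M * c / I
sigma = 97.5 * 0.0105 / 1.4820e-07
M * c = 1.0238
sigma = 6.9079e+06


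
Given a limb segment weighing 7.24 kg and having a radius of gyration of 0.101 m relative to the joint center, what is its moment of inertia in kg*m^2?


I = m * k^2
I = 7.24 * 0.101^2
k^2 = 0.0102
I = 0.0739


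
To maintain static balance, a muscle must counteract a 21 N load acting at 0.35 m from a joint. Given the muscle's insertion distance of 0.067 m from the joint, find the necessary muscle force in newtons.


F_muscle = W * d_load / d_muscle
F_muscle = 21 * 0.35 / 0.067
Numerator = 7.3500
F_muscle = 109.7015


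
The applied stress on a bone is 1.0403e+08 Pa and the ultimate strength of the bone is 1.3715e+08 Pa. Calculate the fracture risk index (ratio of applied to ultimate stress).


FRI = applied / ultimate
FRI = 1.0403e+08 / 1.3715e+08
FRI = 0.7585


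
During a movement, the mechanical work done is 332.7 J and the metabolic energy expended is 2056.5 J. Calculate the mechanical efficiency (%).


eta = (W_mech / E_meta) * 100
eta = (332.7 / 2056.5) * 100
ratio = 0.1618
eta = 16.1780


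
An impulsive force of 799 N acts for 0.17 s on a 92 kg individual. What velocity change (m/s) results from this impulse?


J = F * dt = 799 * 0.17 = 135.8300 N*s
delta_v = J / m
delta_v = 135.8300 / 92
delta_v = 1.4764


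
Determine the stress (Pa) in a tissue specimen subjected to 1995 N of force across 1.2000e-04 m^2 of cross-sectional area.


stress = F / A
stress = 1995 / 1.2000e-04
stress = 1.6625e+07


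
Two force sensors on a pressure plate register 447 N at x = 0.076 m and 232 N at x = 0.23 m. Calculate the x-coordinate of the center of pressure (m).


COP_x = (F1*x1 + F2*x2) / (F1 + F2)
COP_x = (447*0.076 + 232*0.23) / (447 + 232)
Numerator = 87.3320
Denominator = 679
COP_x = 0.1286


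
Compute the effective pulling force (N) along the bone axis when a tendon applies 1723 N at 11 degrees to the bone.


F_eff = F_tendon * cos(theta)
theta = 11 deg = 0.1920 rad
cos(theta) = 0.9816
F_eff = 1723 * 0.9816
F_eff = 1691.3436


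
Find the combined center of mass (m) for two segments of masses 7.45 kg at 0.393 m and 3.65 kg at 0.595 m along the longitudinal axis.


COM = (m1*x1 + m2*x2) / (m1 + m2)
COM = (7.45*0.393 + 3.65*0.595) / (7.45 + 3.65)
Numerator = 5.0996
Denominator = 11.1000
COM = 0.4594


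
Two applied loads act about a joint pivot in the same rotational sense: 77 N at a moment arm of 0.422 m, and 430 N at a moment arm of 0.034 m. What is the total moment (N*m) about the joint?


M = F1 * d1 + F2 * d2
M = 77 * 0.422 + 430 * 0.034
M = 32.4940 + 14.6200
M = 47.1140


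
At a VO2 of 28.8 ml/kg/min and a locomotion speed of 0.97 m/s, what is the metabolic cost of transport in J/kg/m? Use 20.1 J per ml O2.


Power per kg = VO2 * 20.1 / 60
Power per kg = 28.8 * 20.1 / 60 = 9.6480 W/kg
Cost = power_per_kg / speed
Cost = 9.6480 / 0.97
Cost = 9.9464


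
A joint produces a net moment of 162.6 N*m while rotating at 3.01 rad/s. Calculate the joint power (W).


P = M * omega
P = 162.6 * 3.01
P = 489.4260


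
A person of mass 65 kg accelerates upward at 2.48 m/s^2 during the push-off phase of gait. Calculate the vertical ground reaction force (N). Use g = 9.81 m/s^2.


GRF = m * (g + a)
GRF = 65 * (9.81 + 2.48)
GRF = 65 * 12.2900
GRF = 798.8500


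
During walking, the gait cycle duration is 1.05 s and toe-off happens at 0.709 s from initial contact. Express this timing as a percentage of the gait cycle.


pct = (event_time / cycle_time) * 100
pct = (0.709 / 1.05) * 100
ratio = 0.6752
pct = 67.5238


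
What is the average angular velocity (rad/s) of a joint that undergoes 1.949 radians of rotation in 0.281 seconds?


omega = delta_theta / delta_t
omega = 1.949 / 0.281
omega = 6.9359


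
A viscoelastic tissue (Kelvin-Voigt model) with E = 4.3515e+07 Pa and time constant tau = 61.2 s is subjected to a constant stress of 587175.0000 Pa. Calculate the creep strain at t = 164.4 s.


epsilon(t) = (sigma/E) * (1 - exp(-t/tau))
sigma/E = 587175.0000 / 4.3515e+07 = 0.0135
exp(-t/tau) = exp(-164.4 / 61.2) = 0.0681
epsilon = 0.0135 * (1 - 0.0681)
epsilon = 0.0126


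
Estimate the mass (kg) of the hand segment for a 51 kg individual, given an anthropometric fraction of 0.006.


m_segment = body_mass * fraction
m_segment = 51 * 0.006
m_segment = 0.3060


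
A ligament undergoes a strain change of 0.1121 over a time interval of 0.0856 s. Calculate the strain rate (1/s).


strain_rate = delta_strain / delta_t
strain_rate = 0.1121 / 0.0856
strain_rate = 1.3096


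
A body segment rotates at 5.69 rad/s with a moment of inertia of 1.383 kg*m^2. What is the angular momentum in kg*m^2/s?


L = I * omega
L = 1.383 * 5.69
L = 7.8693


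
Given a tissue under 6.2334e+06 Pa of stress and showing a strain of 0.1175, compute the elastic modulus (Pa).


E = stress / strain
E = 6.2334e+06 / 0.1175
E = 5.3050e+07


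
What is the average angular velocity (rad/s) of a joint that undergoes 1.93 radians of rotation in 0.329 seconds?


omega = delta_theta / delta_t
omega = 1.93 / 0.329
omega = 5.8663


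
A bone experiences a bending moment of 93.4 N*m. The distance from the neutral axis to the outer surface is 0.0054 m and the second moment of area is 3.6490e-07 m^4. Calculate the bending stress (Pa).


sigma = M * c / I
sigma = 93.4 * 0.0054 / 3.6490e-07
M * c = 0.5044
sigma = 1.3822e+06


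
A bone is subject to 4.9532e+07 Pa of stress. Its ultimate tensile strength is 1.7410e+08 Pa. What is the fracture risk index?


FRI = applied / ultimate
FRI = 4.9532e+07 / 1.7410e+08
FRI = 0.2845


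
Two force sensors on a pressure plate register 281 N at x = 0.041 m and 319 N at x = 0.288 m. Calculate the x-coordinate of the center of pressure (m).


COP_x = (F1*x1 + F2*x2) / (F1 + F2)
COP_x = (281*0.041 + 319*0.288) / (281 + 319)
Numerator = 103.3930
Denominator = 600
COP_x = 0.1723


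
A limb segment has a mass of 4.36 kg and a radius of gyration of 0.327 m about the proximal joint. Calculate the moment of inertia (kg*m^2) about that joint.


I = m * k^2
I = 4.36 * 0.327^2
k^2 = 0.1069
I = 0.4662


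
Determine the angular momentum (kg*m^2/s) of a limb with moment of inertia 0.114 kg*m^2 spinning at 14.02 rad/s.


L = I * omega
L = 0.114 * 14.02
L = 1.5983


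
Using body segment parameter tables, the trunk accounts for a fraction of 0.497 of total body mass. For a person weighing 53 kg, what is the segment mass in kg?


m_segment = body_mass * fraction
m_segment = 53 * 0.497
m_segment = 26.3410


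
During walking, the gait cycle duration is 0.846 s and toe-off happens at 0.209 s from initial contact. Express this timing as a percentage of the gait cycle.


pct = (event_time / cycle_time) * 100
pct = (0.209 / 0.846) * 100
ratio = 0.2470
pct = 24.7045


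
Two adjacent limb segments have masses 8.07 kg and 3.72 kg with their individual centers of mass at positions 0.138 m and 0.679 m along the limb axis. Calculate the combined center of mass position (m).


COM = (m1*x1 + m2*x2) / (m1 + m2)
COM = (8.07*0.138 + 3.72*0.679) / (8.07 + 3.72)
Numerator = 3.6395
Denominator = 11.7900
COM = 0.3087


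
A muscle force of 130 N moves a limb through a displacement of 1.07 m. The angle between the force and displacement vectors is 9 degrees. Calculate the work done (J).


W = F * d * cos(theta)
theta = 9 deg = 0.1571 rad
cos(theta) = 0.9877
W = 130 * 1.07 * 0.9877
W = 137.3874


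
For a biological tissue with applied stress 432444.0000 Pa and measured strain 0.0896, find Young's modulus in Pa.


E = stress / strain
E = 432444.0000 / 0.0896
E = 4.8264e+06


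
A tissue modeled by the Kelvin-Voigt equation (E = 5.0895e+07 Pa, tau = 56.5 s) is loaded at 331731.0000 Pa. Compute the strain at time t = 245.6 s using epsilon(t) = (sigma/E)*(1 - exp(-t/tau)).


epsilon(t) = (sigma/E) * (1 - exp(-t/tau))
sigma/E = 331731.0000 / 5.0895e+07 = 0.0065
exp(-t/tau) = exp(-245.6 / 56.5) = 0.0129
epsilon = 0.0065 * (1 - 0.0129)
epsilon = 0.0064


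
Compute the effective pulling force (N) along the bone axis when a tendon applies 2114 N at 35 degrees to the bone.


F_eff = F_tendon * cos(theta)
theta = 35 deg = 0.6109 rad
cos(theta) = 0.8192
F_eff = 2114 * 0.8192
F_eff = 1731.6874


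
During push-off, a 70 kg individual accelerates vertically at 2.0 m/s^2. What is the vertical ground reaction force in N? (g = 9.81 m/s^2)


GRF = m * (g + a)
GRF = 70 * (9.81 + 2.0)
GRF = 70 * 11.8100
GRF = 826.7000


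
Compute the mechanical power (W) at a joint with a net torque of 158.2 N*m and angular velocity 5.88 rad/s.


P = M * omega
P = 158.2 * 5.88
P = 930.2160


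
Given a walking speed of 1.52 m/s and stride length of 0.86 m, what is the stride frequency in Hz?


f = v / stride_length
f = 1.52 / 0.86
f = 1.7674


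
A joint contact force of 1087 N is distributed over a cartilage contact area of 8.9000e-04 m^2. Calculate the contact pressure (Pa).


P = F / A
P = 1087 / 8.9000e-04
P = 1.2213e+06


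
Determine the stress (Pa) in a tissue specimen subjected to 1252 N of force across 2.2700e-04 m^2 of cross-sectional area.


stress = F / A
stress = 1252 / 2.2700e-04
stress = 5.5154e+06


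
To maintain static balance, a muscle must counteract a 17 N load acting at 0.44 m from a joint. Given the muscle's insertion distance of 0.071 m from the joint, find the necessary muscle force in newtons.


F_muscle = W * d_load / d_muscle
F_muscle = 17 * 0.44 / 0.071
Numerator = 7.4800
F_muscle = 105.3521


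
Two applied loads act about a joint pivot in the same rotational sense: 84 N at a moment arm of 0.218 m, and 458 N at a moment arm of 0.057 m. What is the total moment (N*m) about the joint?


M = F1 * d1 + F2 * d2
M = 84 * 0.218 + 458 * 0.057
M = 18.3120 + 26.1060
M = 44.4180


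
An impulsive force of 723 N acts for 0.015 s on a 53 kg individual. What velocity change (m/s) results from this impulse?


J = F * dt = 723 * 0.015 = 10.8450 N*s
delta_v = J / m
delta_v = 10.8450 / 53
delta_v = 0.2046


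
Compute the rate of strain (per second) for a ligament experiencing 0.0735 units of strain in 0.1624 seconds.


strain_rate = delta_strain / delta_t
strain_rate = 0.0735 / 0.1624
strain_rate = 0.4526


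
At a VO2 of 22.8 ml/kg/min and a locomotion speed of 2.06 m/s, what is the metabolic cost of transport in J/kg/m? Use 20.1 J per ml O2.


Power per kg = VO2 * 20.1 / 60
Power per kg = 22.8 * 20.1 / 60 = 7.6380 W/kg
Cost = power_per_kg / speed
Cost = 7.6380 / 2.06
Cost = 3.7078


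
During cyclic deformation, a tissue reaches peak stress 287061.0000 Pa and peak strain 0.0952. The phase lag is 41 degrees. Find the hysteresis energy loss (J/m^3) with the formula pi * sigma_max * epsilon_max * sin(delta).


E_loss = pi * sigma_max * epsilon_max * sin(delta)
delta = 41 deg = 0.7156 rad
sin(delta) = 0.6561
E_loss = pi * 287061.0000 * 0.0952 * 0.6561
E_loss = 56325.3542


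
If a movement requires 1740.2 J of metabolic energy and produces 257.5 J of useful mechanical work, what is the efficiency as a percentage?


eta = (W_mech / E_meta) * 100
eta = (257.5 / 1740.2) * 100
ratio = 0.1480
eta = 14.7971


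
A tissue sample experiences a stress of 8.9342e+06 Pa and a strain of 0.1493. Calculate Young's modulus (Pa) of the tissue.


E = stress / strain
E = 8.9342e+06 / 0.1493
E = 5.9841e+07


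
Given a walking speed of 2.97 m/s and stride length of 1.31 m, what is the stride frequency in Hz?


f = v / stride_length
f = 2.97 / 1.31
f = 2.2672


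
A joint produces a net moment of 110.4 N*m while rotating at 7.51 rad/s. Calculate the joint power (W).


P = M * omega
P = 110.4 * 7.51
P = 829.1040


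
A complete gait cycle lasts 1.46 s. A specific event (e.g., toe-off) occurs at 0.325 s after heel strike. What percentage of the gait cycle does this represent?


pct = (event_time / cycle_time) * 100
pct = (0.325 / 1.46) * 100
ratio = 0.2226
pct = 22.2603


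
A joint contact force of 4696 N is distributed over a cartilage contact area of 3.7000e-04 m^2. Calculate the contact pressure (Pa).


P = F / A
P = 4696 / 3.7000e-04
P = 1.2692e+07


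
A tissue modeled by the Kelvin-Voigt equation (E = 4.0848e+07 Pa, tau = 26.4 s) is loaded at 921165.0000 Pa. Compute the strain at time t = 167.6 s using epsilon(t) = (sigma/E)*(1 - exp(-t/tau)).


epsilon(t) = (sigma/E) * (1 - exp(-t/tau))
sigma/E = 921165.0000 / 4.0848e+07 = 0.0226
exp(-t/tau) = exp(-167.6 / 26.4) = 0.0017
epsilon = 0.0226 * (1 - 0.0017)
epsilon = 0.0225


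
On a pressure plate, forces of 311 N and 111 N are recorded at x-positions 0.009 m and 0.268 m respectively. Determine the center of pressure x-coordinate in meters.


COP_x = (F1*x1 + F2*x2) / (F1 + F2)
COP_x = (311*0.009 + 111*0.268) / (311 + 111)
Numerator = 32.5470
Denominator = 422
COP_x = 0.0771


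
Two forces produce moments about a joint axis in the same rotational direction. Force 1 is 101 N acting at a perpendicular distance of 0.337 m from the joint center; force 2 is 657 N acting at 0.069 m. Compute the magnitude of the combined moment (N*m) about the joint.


M = F1 * d1 + F2 * d2
M = 101 * 0.337 + 657 * 0.069
M = 34.0370 + 45.3330
M = 79.3700


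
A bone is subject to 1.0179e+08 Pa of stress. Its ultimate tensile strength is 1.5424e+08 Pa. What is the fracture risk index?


FRI = applied / ultimate
FRI = 1.0179e+08 / 1.5424e+08
FRI = 0.6599


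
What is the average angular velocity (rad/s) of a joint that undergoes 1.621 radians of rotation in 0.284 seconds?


omega = delta_theta / delta_t
omega = 1.621 / 0.284
omega = 5.7077


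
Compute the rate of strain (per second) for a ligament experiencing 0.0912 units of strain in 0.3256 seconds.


strain_rate = delta_strain / delta_t
strain_rate = 0.0912 / 0.3256
strain_rate = 0.2801


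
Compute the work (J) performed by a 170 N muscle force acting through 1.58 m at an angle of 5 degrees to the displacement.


W = F * d * cos(theta)
theta = 5 deg = 0.0873 rad
cos(theta) = 0.9962
W = 170 * 1.58 * 0.9962
W = 267.5779


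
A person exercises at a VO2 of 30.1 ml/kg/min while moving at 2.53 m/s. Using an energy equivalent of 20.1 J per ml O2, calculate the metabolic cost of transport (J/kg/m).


Power per kg = VO2 * 20.1 / 60
Power per kg = 30.1 * 20.1 / 60 = 10.0835 W/kg
Cost = power_per_kg / speed
Cost = 10.0835 / 2.53
Cost = 3.9856


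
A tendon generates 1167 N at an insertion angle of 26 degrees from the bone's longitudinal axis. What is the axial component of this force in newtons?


F_eff = F_tendon * cos(theta)
theta = 26 deg = 0.4538 rad
cos(theta) = 0.8988
F_eff = 1167 * 0.8988
F_eff = 1048.8927


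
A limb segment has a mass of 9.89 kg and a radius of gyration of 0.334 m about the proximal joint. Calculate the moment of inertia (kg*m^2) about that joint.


I = m * k^2
I = 9.89 * 0.334^2
k^2 = 0.1116
I = 1.1033


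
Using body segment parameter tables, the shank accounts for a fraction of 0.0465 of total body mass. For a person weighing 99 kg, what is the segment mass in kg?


m_segment = body_mass * fraction
m_segment = 99 * 0.0465
m_segment = 4.6035


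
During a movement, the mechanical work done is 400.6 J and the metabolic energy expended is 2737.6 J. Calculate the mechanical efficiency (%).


eta = (W_mech / E_meta) * 100
eta = (400.6 / 2737.6) * 100
ratio = 0.1463
eta = 14.6333


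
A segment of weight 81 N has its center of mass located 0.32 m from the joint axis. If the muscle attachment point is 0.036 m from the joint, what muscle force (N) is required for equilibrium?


F_muscle = W * d_load / d_muscle
F_muscle = 81 * 0.32 / 0.036
Numerator = 25.9200
F_muscle = 720.0000


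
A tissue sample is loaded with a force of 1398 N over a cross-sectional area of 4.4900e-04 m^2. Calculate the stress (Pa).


stress = F / A
stress = 1398 / 4.4900e-04
stress = 3.1136e+06


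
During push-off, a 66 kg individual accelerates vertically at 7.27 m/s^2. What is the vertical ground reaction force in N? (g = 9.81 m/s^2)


GRF = m * (g + a)
GRF = 66 * (9.81 + 7.27)
GRF = 66 * 17.0800
GRF = 1127.2800


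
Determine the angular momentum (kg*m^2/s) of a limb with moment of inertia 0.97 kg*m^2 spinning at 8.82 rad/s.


L = I * omega
L = 0.97 * 8.82
L = 8.5554


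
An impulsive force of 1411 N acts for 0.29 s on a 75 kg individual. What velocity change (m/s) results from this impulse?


J = F * dt = 1411 * 0.29 = 409.1900 N*s
delta_v = J / m
delta_v = 409.1900 / 75
delta_v = 5.4559


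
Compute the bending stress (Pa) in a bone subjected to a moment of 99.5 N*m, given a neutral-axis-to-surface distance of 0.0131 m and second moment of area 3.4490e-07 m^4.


sigma = M * c / I
sigma = 99.5 * 0.0131 / 3.4490e-07
M * c = 1.3034
sigma = 3.7792e+06


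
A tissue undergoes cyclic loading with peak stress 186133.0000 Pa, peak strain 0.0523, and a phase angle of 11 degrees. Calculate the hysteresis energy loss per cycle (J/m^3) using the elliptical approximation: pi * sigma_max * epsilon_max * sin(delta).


E_loss = pi * sigma_max * epsilon_max * sin(delta)
delta = 11 deg = 0.1920 rad
sin(delta) = 0.1908
E_loss = pi * 186133.0000 * 0.0523 * 0.1908
E_loss = 5835.4424


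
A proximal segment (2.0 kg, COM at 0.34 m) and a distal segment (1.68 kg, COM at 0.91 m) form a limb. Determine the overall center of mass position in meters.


COM = (m1*x1 + m2*x2) / (m1 + m2)
COM = (2.0*0.34 + 1.68*0.91) / (2.0 + 1.68)
Numerator = 2.2088
Denominator = 3.6800
COM = 0.6002


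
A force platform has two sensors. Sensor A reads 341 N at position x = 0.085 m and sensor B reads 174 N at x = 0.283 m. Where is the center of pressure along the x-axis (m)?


COP_x = (F1*x1 + F2*x2) / (F1 + F2)
COP_x = (341*0.085 + 174*0.283) / (341 + 174)
Numerator = 78.2270
Denominator = 515
COP_x = 0.1519


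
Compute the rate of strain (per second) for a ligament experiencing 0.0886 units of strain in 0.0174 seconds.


strain_rate = delta_strain / delta_t
strain_rate = 0.0886 / 0.0174
strain_rate = 5.0920


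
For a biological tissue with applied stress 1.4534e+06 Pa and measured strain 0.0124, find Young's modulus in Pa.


E = stress / strain
E = 1.4534e+06 / 0.0124
E = 1.1721e+08


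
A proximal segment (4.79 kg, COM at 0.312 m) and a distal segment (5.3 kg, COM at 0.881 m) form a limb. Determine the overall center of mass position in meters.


COM = (m1*x1 + m2*x2) / (m1 + m2)
COM = (4.79*0.312 + 5.3*0.881) / (4.79 + 5.3)
Numerator = 6.1638
Denominator = 10.0900
COM = 0.6109


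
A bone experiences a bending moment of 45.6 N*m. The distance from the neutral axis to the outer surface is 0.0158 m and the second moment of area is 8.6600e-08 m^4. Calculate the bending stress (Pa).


sigma = M * c / I
sigma = 45.6 * 0.0158 / 8.6600e-08
M * c = 0.7205
sigma = 8.3196e+06


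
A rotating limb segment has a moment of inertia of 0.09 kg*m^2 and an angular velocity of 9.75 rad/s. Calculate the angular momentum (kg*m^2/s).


L = I * omega
L = 0.09 * 9.75
L = 0.8775


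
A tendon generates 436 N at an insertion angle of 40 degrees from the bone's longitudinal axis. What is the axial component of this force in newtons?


F_eff = F_tendon * cos(theta)
theta = 40 deg = 0.6981 rad
cos(theta) = 0.7660
F_eff = 436 * 0.7660
F_eff = 333.9954


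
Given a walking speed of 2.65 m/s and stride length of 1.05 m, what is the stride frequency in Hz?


f = v / stride_length
f = 2.65 / 1.05
f = 2.5238


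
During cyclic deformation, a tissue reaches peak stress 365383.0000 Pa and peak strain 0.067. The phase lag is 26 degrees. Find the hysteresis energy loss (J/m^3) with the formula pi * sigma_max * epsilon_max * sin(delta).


E_loss = pi * sigma_max * epsilon_max * sin(delta)
delta = 26 deg = 0.4538 rad
sin(delta) = 0.4384
E_loss = pi * 365383.0000 * 0.067 * 0.4384
E_loss = 33714.3642


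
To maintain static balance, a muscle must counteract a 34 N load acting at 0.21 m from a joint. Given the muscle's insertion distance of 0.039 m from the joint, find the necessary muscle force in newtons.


F_muscle = W * d_load / d_muscle
F_muscle = 34 * 0.21 / 0.039
Numerator = 7.1400
F_muscle = 183.0769


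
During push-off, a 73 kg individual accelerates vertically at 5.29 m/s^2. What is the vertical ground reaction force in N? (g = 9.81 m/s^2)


GRF = m * (g + a)
GRF = 73 * (9.81 + 5.29)
GRF = 73 * 15.1000
GRF = 1102.3000


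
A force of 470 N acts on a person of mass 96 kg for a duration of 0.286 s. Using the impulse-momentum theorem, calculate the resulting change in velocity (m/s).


J = F * dt = 470 * 0.286 = 134.4200 N*s
delta_v = J / m
delta_v = 134.4200 / 96
delta_v = 1.4002


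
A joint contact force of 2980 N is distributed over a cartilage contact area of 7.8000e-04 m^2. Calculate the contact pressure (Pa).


P = F / A
P = 2980 / 7.8000e-04
P = 3.8205e+06


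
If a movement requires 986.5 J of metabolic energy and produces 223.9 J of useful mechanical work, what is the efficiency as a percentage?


eta = (W_mech / E_meta) * 100
eta = (223.9 / 986.5) * 100
ratio = 0.2270
eta = 22.6964


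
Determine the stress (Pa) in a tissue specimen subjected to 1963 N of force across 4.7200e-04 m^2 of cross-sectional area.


stress = F / A
stress = 1963 / 4.7200e-04
stress = 4.1589e+06


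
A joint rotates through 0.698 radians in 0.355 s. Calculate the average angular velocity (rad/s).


omega = delta_theta / delta_t
omega = 0.698 / 0.355
omega = 1.9662


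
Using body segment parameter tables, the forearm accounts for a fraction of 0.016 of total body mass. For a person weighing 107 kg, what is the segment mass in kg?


m_segment = body_mass * fraction
m_segment = 107 * 0.016
m_segment = 1.7120


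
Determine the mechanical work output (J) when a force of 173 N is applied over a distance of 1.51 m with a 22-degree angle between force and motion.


W = F * d * cos(theta)
theta = 22 deg = 0.3840 rad
cos(theta) = 0.9272
W = 173 * 1.51 * 0.9272
W = 242.2082


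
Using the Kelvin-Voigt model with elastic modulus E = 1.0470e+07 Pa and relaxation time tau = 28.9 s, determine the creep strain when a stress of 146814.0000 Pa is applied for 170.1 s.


epsilon(t) = (sigma/E) * (1 - exp(-t/tau))
sigma/E = 146814.0000 / 1.0470e+07 = 0.0140
exp(-t/tau) = exp(-170.1 / 28.9) = 0.0028
epsilon = 0.0140 * (1 - 0.0028)
epsilon = 0.0140


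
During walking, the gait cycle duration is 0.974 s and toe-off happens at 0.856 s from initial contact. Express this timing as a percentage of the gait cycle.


pct = (event_time / cycle_time) * 100
pct = (0.856 / 0.974) * 100
ratio = 0.8789
pct = 87.8850


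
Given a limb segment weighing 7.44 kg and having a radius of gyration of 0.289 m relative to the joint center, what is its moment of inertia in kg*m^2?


I = m * k^2
I = 7.44 * 0.289^2
k^2 = 0.0835
I = 0.6214


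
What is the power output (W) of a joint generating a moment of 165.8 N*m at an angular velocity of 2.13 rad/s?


P = M * omega
P = 165.8 * 2.13
P = 353.1540


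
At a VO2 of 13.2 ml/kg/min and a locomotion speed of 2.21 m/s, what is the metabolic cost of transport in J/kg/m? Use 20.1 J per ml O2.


Power per kg = VO2 * 20.1 / 60
Power per kg = 13.2 * 20.1 / 60 = 4.4220 W/kg
Cost = power_per_kg / speed
Cost = 4.4220 / 2.21
Cost = 2.0009


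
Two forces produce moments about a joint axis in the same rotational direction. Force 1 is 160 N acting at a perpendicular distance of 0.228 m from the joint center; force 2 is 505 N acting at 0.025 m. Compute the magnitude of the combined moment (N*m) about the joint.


M = F1 * d1 + F2 * d2
M = 160 * 0.228 + 505 * 0.025
M = 36.4800 + 12.6250
M = 49.1050


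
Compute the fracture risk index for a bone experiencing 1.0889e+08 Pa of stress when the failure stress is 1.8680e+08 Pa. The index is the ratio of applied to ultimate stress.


FRI = applied / ultimate
FRI = 1.0889e+08 / 1.8680e+08
FRI = 0.5829


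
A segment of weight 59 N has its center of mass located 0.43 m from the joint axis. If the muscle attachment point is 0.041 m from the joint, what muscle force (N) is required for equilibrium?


F_muscle = W * d_load / d_muscle
F_muscle = 59 * 0.43 / 0.041
Numerator = 25.3700
F_muscle = 618.7805


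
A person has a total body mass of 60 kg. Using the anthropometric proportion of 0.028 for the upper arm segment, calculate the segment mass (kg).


m_segment = body_mass * fraction
m_segment = 60 * 0.028
m_segment = 1.6800


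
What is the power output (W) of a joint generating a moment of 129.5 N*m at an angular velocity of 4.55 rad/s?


P = M * omega
P = 129.5 * 4.55
P = 589.2250


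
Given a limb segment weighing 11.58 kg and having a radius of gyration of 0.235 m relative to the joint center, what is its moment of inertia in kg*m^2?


I = m * k^2
I = 11.58 * 0.235^2
k^2 = 0.0552
I = 0.6395


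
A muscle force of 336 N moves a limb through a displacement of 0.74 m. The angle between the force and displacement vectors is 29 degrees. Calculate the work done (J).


W = F * d * cos(theta)
theta = 29 deg = 0.5061 rad
cos(theta) = 0.8746
W = 336 * 0.74 * 0.8746
W = 217.4654


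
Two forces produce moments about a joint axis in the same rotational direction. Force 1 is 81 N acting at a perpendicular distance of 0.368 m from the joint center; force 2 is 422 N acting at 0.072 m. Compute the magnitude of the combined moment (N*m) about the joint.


M = F1 * d1 + F2 * d2
M = 81 * 0.368 + 422 * 0.072
M = 29.8080 + 30.3840
M = 60.1920


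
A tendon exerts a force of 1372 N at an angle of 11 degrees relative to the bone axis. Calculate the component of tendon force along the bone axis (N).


F_eff = F_tendon * cos(theta)
theta = 11 deg = 0.1920 rad
cos(theta) = 0.9816
F_eff = 1372 * 0.9816
F_eff = 1346.7925


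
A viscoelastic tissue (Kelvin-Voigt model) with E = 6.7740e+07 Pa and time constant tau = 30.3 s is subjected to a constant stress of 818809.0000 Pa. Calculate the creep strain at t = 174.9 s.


epsilon(t) = (sigma/E) * (1 - exp(-t/tau))
sigma/E = 818809.0000 / 6.7740e+07 = 0.0121
exp(-t/tau) = exp(-174.9 / 30.3) = 0.0031
epsilon = 0.0121 * (1 - 0.0031)
epsilon = 0.0120


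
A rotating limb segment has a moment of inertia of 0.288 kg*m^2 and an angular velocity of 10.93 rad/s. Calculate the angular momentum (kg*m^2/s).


L = I * omega
L = 0.288 * 10.93
L = 3.1478


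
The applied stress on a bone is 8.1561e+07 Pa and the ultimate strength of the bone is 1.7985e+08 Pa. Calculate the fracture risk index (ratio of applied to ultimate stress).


FRI = applied / ultimate
FRI = 8.1561e+07 / 1.7985e+08
FRI = 0.4535


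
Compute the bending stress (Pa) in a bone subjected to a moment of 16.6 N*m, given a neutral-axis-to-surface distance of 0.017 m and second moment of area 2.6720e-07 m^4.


sigma = M * c / I
sigma = 16.6 * 0.017 / 2.6720e-07
M * c = 0.2822
sigma = 1.0561e+06


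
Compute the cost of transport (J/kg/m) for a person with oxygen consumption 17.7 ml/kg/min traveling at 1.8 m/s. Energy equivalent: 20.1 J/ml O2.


Power per kg = VO2 * 20.1 / 60
Power per kg = 17.7 * 20.1 / 60 = 5.9295 W/kg
Cost = power_per_kg / speed
Cost = 5.9295 / 1.8
Cost = 3.2942


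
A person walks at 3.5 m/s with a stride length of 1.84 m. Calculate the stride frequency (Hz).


f = v / stride_length
f = 3.5 / 1.84
f = 1.9022


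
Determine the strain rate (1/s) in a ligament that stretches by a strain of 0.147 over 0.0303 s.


strain_rate = delta_strain / delta_t
strain_rate = 0.147 / 0.0303
strain_rate = 4.8515


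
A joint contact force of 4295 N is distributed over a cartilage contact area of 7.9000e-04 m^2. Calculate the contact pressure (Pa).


P = F / A
P = 4295 / 7.9000e-04
P = 5.4367e+06


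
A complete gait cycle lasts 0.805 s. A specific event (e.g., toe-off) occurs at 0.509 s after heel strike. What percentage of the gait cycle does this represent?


pct = (event_time / cycle_time) * 100
pct = (0.509 / 0.805) * 100
ratio = 0.6323
pct = 63.2298


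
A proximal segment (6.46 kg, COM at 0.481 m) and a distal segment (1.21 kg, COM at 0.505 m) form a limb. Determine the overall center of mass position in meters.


COM = (m1*x1 + m2*x2) / (m1 + m2)
COM = (6.46*0.481 + 1.21*0.505) / (6.46 + 1.21)
Numerator = 3.7183
Denominator = 7.6700
COM = 0.4848


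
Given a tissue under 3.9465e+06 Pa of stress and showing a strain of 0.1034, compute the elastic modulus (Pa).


E = stress / strain
E = 3.9465e+06 / 0.1034
E = 3.8167e+07


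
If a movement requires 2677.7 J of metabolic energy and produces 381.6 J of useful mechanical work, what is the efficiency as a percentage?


eta = (W_mech / E_meta) * 100
eta = (381.6 / 2677.7) * 100
ratio = 0.1425
eta = 14.2510


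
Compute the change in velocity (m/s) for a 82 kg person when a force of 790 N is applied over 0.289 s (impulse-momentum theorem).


J = F * dt = 790 * 0.289 = 228.3100 N*s
delta_v = J / m
delta_v = 228.3100 / 82
delta_v = 2.7843


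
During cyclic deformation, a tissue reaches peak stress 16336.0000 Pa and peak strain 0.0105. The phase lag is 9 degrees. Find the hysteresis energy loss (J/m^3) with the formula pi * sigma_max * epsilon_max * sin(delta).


E_loss = pi * sigma_max * epsilon_max * sin(delta)
delta = 9 deg = 0.1571 rad
sin(delta) = 0.1564
E_loss = pi * 16336.0000 * 0.0105 * 0.1564
E_loss = 84.2980


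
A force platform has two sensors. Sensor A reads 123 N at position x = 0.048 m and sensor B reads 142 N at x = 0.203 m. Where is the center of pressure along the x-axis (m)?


COP_x = (F1*x1 + F2*x2) / (F1 + F2)
COP_x = (123*0.048 + 142*0.203) / (123 + 142)
Numerator = 34.7300
Denominator = 265
COP_x = 0.1311


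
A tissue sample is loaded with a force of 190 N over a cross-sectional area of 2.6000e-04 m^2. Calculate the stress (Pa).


stress = F / A
stress = 190 / 2.6000e-04
stress = 730769.2308


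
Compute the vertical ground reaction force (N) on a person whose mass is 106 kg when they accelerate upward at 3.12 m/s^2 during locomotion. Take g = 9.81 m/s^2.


GRF = m * (g + a)
GRF = 106 * (9.81 + 3.12)
GRF = 106 * 12.9300
GRF = 1370.5800


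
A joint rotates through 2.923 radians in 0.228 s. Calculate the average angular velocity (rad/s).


omega = delta_theta / delta_t
omega = 2.923 / 0.228
omega = 12.8202


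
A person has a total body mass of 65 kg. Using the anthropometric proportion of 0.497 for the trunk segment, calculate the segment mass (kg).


m_segment = body_mass * fraction
m_segment = 65 * 0.497
m_segment = 32.3050


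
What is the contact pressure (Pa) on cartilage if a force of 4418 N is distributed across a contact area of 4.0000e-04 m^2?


P = F / A
P = 4418 / 4.0000e-04
P = 1.1045e+07


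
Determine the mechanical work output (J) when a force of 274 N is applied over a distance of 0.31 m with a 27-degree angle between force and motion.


W = F * d * cos(theta)
theta = 27 deg = 0.4712 rad
cos(theta) = 0.8910
W = 274 * 0.31 * 0.8910
W = 75.6821


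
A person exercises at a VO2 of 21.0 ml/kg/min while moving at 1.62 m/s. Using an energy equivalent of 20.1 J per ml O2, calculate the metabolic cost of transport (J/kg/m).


Power per kg = VO2 * 20.1 / 60
Power per kg = 21.0 * 20.1 / 60 = 7.0350 W/kg
Cost = power_per_kg / speed
Cost = 7.0350 / 1.62
Cost = 4.3426


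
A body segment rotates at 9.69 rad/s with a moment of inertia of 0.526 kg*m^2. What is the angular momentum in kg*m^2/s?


L = I * omega
L = 0.526 * 9.69
L = 5.0969


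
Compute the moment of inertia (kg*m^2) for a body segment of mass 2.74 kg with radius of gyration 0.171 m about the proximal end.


I = m * k^2
I = 2.74 * 0.171^2
k^2 = 0.0292
I = 0.0801


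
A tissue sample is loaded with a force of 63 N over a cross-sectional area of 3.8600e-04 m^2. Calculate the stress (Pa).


stress = F / A
stress = 63 / 3.8600e-04
stress = 163212.4352


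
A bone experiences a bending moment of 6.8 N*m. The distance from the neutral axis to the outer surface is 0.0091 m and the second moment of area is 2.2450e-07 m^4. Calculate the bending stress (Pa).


sigma = M * c / I
sigma = 6.8 * 0.0091 / 2.2450e-07
M * c = 0.0619
sigma = 275634.7439


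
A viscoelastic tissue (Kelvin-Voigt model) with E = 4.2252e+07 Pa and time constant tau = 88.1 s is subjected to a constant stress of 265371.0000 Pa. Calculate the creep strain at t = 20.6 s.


epsilon(t) = (sigma/E) * (1 - exp(-t/tau))
sigma/E = 265371.0000 / 4.2252e+07 = 0.0063
exp(-t/tau) = exp(-20.6 / 88.1) = 0.7915
epsilon = 0.0063 * (1 - 0.7915)
epsilon = 0.0013


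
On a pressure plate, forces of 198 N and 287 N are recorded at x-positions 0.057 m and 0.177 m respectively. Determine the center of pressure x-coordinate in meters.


COP_x = (F1*x1 + F2*x2) / (F1 + F2)
COP_x = (198*0.057 + 287*0.177) / (198 + 287)
Numerator = 62.0850
Denominator = 485
COP_x = 0.1280


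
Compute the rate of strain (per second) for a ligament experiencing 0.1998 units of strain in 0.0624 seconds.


strain_rate = delta_strain / delta_t
strain_rate = 0.1998 / 0.0624
strain_rate = 3.2019


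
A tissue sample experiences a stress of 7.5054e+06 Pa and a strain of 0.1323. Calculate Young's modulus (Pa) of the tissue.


E = stress / strain
E = 7.5054e+06 / 0.1323
E = 5.6730e+07


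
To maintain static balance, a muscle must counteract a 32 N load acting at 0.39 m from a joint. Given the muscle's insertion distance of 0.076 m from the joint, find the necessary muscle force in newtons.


F_muscle = W * d_load / d_muscle
F_muscle = 32 * 0.39 / 0.076
Numerator = 12.4800
F_muscle = 164.2105


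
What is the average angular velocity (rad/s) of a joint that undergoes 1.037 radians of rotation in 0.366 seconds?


omega = delta_theta / delta_t
omega = 1.037 / 0.366
omega = 2.8333


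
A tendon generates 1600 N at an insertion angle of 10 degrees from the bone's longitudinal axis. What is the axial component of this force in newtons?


F_eff = F_tendon * cos(theta)
theta = 10 deg = 0.1745 rad
cos(theta) = 0.9848
F_eff = 1600 * 0.9848
F_eff = 1575.6924
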